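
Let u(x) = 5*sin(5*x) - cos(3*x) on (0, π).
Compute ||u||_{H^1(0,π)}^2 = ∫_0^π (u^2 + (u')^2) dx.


||u||_{H^1(0,π)}^2 = 330*π

u'(x) = 3*sin(3*x) + 25*cos(5*x).
Expand u² and (u')² and integrate term by term on (0, π), using: for integers n ≥ 1, ∫_0^π sin²(nx) dx = ∫_0^π cos²(nx) dx = π/2; for n ≠ n', ∫_0^π sin(nx)sin(n'x) dx = ∫_0^π cos(nx)cos(n'x) dx = 0; and by product-to-sum, ∫_0^π sin(nx)cos(n'x) dx = ½∫_0^π [sin((n+n')x) + sin((n−n')x)] dx, which is 0 when n+n' is even and 2n/(n²−n'²) when n+n' is odd (it need not vanish on (0, π)).
  u² squared terms: (-1)²·∫cos(3x)² dx = 1·π/2 = π/2;  (5)²·∫sin(5x)² dx = 25·π/2 = 25*π/2.
  u² cross terms: 2·(-1)·(5)·∫cos(3x)·sin(5x) dx = -10·(0) = 0.
  So ∫_0^π u² dx = π/2 + 25*π/2 + 0 = 13*π.
  (u')² squared terms: (3)²·∫sin(3x)² dx = 9·π/2 = 9*π/2;  (25)²·∫cos(5x)² dx = 625·π/2 = 625*π/2.
  (u')² cross terms: 2·(3)·(25)·∫sin(3x)·cos(5x) dx = 150·(0) = 0.
  So ∫_0^π (u')² dx = 9*π/2 + 625*π/2 + 0 = 317*π.
||u||_{H^1}^2 = (13*π) + (317*π) = 330*π.


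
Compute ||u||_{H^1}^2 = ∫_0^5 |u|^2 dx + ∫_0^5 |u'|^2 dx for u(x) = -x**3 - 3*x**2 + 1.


||u||_{H^1}^2 = 624445/14

The H^1 norm (squared) on an interval (0, L) is
  ||u||_{H^1}^2 = ∫_0^L u(x)^2 dx + ∫_0^L u'(x)^2 dx.
Compute u'(x) = -3*x**2 - 6*x.
Then u(x)^2 = x**6 + 6*x**5 + 9*x**4 - 2*x**3 - 6*x**2 + 1 and u'(x)^2 = 9*x**4 + 36*x**3 + 36*x**2.
Integrate each monomial from 0 to 5 using ∫_0^5 c·x^n dx = c·5^(n+1)/(n+1):
  ∫_0^5 u(x)^2 dx = ∫_0^5 (x^6 + 6*x^5 + 9*x^4 - 2*x^3 - 6*x^2 + 1) dx. Term by term:
    ∫_0^5 x^6 dx = 78125/7;  ∫_0^5 6*x^5 dx = 15625;  ∫_0^5 9*x^4 dx = 5625;
    ∫_0^5 -2*x^3 dx = -625/2;  ∫_0^5 -6*x^2 dx = -250;  ∫_0^5 1 dx = 5.
  Sum: 78125/7 + 15625 + 5625 − 625/2 − 250 + 5 = 445945/14.
  ∫_0^5 u'(x)^2 dx = ∫_0^5 (9*x^4 + 36*x^3 + 36*x^2) dx. Term by term:
    ∫_0^5 9*x^4 dx = 5625;  ∫_0^5 36*x^3 dx = 5625;  ∫_0^5 36*x^2 dx = 1500.
  Sum: 5625 + 5625 + 1500 = 12750.
Adding: ||u||_{H^1}^2 = 445945/14 + 12750 = 624445/14.


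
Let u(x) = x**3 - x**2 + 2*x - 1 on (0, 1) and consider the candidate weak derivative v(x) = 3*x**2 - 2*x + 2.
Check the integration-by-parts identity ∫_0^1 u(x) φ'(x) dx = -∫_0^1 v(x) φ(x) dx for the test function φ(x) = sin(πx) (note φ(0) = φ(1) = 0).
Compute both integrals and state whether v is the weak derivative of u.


LHS = -5/π + 12/π^3, RHS = -5/π + 12/π^3. Yes, v = u' weakly.

u(x) = x**3 - x**2 + 2*x - 1, classical derivative u'(x) = 3*x**2 - 2*x + 2.
φ(x) = sin(πx), so φ'(x) = π*cos(π*x).
Note φ(0) = φ(1) = 0, so the boundary term u·φ vanishes.
LHS = ∫_0^1 u(x) φ'(x) dx = ∫_0^1 (π*x^3*cos(π*x) - π*x^2*cos(π*x) + 2*π*x*cos(π*x) - π*cos(π*x)) dx. Term by term:
  ∫_0^1 -π*cos(π*x) dx = 0;  ∫_0^1 π*x^3*cos(π*x) dx = -3/π + 12/π^3;  ∫_0^1 -π*x^2*cos(π*x) dx = 2/π;
  ∫_0^1 2*π*x*cos(π*x) dx = -4/π.
Sum: 0 + -3/π + 12/π^3 + 2/π − 4/π = -5/π + 12/π^3.
So LHS = -5/π + 12/π^3.
∫_0^1 v(x) φ(x) dx = ∫_0^1 (3*x^2*sin(π*x) - 2*x*sin(π*x) + 2*sin(π*x)) dx. Term by term:
  ∫_0^1 2*sin(π*x) dx = 4/π;  ∫_0^1 -2*x*sin(π*x) dx = -2/π;  ∫_0^1 3*x^2*sin(π*x) dx = -12/π^3 + 3/π.
Sum: 4/π − 2/π + -12/π^3 + 3/π = -12/π^3 + 5/π.
So RHS = -∫_0^1 v(x) φ(x) dx = -5/π + 12/π^3.
LHS = RHS, so the identity holds for this test φ.
Moreover u is smooth here and v(x) = u'(x) = 3*x**2 - 2*x + 2 pointwise, so the identity holds for every test function. Hence v is the weak derivative of u.


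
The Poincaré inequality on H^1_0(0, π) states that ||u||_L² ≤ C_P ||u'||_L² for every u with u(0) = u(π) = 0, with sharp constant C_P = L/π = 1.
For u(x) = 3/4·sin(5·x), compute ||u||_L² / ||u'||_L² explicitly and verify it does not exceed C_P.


||u||_L² / ||u'||_L² = 1/5 < C_P = 1.

u(x) = 3/4·sin(5·x), so u'(x) = 15*cos(5*x)/4.
Writing u(x) = A·sin(kπx/L) with A = 3/4 and k = 5, use ∫_0^L sin²(kπx/L) dx = L/2 and ∫_0^L cos²(kπx/L) dx = L/2.
u² = 9/16·sin²(5·x) and (u')² = 225/16·cos²(5·x), and each of sin², cos² integrates to L/2 = π/2 over (0, π).
∫_0^π u² dx = 9*π/32, so ||u||_L² = 3*sqrt(2)*sqrt(π)/8.
∫_0^π (u')² dx = 225*π/32, so ||u'||_L² = 15*sqrt(2)*sqrt(π)/8.
Ratio ||u||_L² / ||u'||_L² = 1/5.
Sharp Poincaré constant on H^1_0(0, π) is C_P = L/π = 1, achieved by sin(x).
This is the k = 5 harmonic; the ratio L/(kπ) is strictly less than C_P = L/π, consistent with the sharp inequality ||u||_L² ≤ C_P ||u'||_L².


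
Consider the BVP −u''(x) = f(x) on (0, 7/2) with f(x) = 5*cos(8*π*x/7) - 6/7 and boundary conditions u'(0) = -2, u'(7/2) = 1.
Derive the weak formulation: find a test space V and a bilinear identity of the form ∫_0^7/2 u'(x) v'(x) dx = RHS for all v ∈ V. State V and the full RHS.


V = H^1(0, 7/2) (v unrestricted at boundary; u is determined up to an additive constant); weak form: ∫_0^7/2 u'v' dx = ∫_0^7/2 (5*cos(8*π*x/7) - 6/7) v dx + v(7/2) + 2·v(0) for all v ∈ V.

Multiply both sides by a test function v and integrate from 0 to 7/2:
  ∫_0^7/2 −u''(x) v(x) dx = ∫_0^7/2 f(x) v(x) dx.
Integrate the LHS by parts once:
  ∫_0^7/2 −u'' v dx = −[u'(x) v(x)]_0^7/2 + ∫_0^7/2 u'(x) v'(x) dx.
Thus ∫_0^7/2 u'(x) v'(x) dx = ∫_0^7/2 f(x) v(x) dx + [u'(x) v(x)]_0^7/2.
Choose V so that boundary terms are either known or forced to vanish.
u has inhomogeneous Neumann u'(0) = -2, u'(7/2) = 1. [u' v]_0^7/2 = (1)·v(7/2) − (-2)·v(0) = v(7/2) + 2·v(0). Take V = H^1(0, 7/2); boundary term becomes part of RHS.
Weak formulation: find u (satisfying any essential BC) such that ∫_0^7/2 u'(x) v'(x) dx = ∫_0^7/2 f v dx + v(7/2) + 2·v(0) for all v ∈ V (Neumann data are natural BCs: they enter the RHS as boundary terms).
Substituting f(x) = 5*cos(8*π*x/7) - 6/7, the right-hand side is ∫_0^7/2 (5*cos(8*π*x/7) - 6/7) v dx + v(7/2) + 2·v(0).
Compatibility check (pure Neumann): taking v ≡ 1 ∈ V gives 0 = ∫_0^7/2 f dx + (1) − (-2), i.e. ∫_0^7/2 f dx must equal u'(0) − u'(7/2) = -3. Indeed ∫_0^7/2 (5*cos(8*π*x/7) - 6/7) dx = -3, so the data are compatible. The solution is then unique only up to an additive constant (fix it e.g. by requiring ∫_0^7/2 u dx = 0).


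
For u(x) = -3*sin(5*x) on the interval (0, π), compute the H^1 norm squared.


||u||_{H^1(0,π)}^2 = 117*π

u'(x) = -15*cos(5*x).
Expand u² and (u')² and integrate term by term on (0, π), using: for integers n ≥ 1, ∫_0^π sin²(nx) dx = ∫_0^π cos²(nx) dx = π/2; for n ≠ n', ∫_0^π sin(nx)sin(n'x) dx = ∫_0^π cos(nx)cos(n'x) dx = 0; and by product-to-sum, ∫_0^π sin(nx)cos(n'x) dx = ½∫_0^π [sin((n+n')x) + sin((n−n')x)] dx, which is 0 when n+n' is even and 2n/(n²−n'²) when n+n' is odd (it need not vanish on (0, π)).
  u² squared terms: (-3)²·∫sin(5x)² dx = 9·π/2 = 9*π/2.
  So ∫_0^π u² dx = 9*π/2.
  (u')² squared terms: (-15)²·∫cos(5x)² dx = 225·π/2 = 225*π/2.
  So ∫_0^π (u')² dx = 225*π/2.
||u||_{H^1}^2 = (9*π/2) + (225*π/2) = 117*π.


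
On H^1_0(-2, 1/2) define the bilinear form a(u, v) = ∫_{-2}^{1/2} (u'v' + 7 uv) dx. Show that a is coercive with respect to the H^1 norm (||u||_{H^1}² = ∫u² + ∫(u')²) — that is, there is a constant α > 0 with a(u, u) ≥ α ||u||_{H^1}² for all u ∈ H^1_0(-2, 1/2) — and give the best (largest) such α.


α = 1

Coercivity of a(·,·) on H^1_0(-2, 1/2) means a(u, u) ≥ α ||u||_{H^1}² for every u ∈ H^1_0.
The interval has length L = 5/2, and Poincaré/coercivity depend only on L. Here a(u, u) = ∫(u')² + (7)·∫u².
Here c = 7 ≥ 1, so a(u,u) = ∫(u')² + c∫u² ≥ ∫(u')² + ∫u² = ||u||_{H^1}², i.e. α = 1 works. No larger α is possible: a(u,u) ≥ α||u||_{H^1}² means (1−α)∫(u')² ≥ (α−c)∫u², and for the modes u_n = sin(nπ(x−x₀)/L) (x₀ the left endpoint) one has ∫u_n²/∫(u_n')² = (L/(nπ))² → 0, so a(u_n,u_n)/||u_n||_{H^1}² → 1. Hence the optimal constant is α = 1.
Therefore α = 1.


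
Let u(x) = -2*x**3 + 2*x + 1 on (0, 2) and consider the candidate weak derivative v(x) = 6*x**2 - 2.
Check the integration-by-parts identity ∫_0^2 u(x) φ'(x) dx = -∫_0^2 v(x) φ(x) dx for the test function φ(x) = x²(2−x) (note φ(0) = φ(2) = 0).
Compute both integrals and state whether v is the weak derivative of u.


LHS = 152/15, RHS = -152/15. No, v is not the weak derivative of u.

u(x) = -2*x**3 + 2*x + 1, classical derivative u'(x) = 2 - 6*x**2.
φ(x) = x²(2−x), so φ'(x) = x*(4 - 3*x).
Note φ(0) = φ(2) = 0, so the boundary term u·φ vanishes.
LHS = ∫_0^2 u(x) φ'(x) dx = ∫_0^2 (6*x^5 - 8*x^4 - 6*x^3 + 5*x^2 + 4*x) dx. Term by term:
  ∫_0^2 6*x^5 dx = 64;  ∫_0^2 -8*x^4 dx = -256/5;  ∫_0^2 -6*x^3 dx = -24;
  ∫_0^2 5*x^2 dx = 40/3;  ∫_0^2 4*x dx = 8.
Sum: 64 − 256/5 − 24 + 40/3 + 8 = 152/15.
So LHS = 152/15.
∫_0^2 v(x) φ(x) dx = ∫_0^2 (-6*x^5 + 12*x^4 + 2*x^3 - 4*x^2) dx. Term by term:
  ∫_0^2 -6*x^5 dx = -64;  ∫_0^2 12*x^4 dx = 384/5;  ∫_0^2 2*x^3 dx = 8;
  ∫_0^2 -4*x^2 dx = -32/3.
Sum: -64 + 384/5 + 8 − 32/3 = 152/15.
So RHS = -∫_0^2 v(x) φ(x) dx = -152/15.
LHS − RHS = 304/15 ≠ 0, so the identity fails.
(For a valid weak derivative the identity must hold for EVERY test function, in particular this one. The failure shows v is NOT the weak derivative of u.)
Correct weak derivative would be u'(x) = 2 - 6*x**2.


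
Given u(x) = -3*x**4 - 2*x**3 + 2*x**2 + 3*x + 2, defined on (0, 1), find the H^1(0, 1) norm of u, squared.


||u||_{H^1}^2 = 1117/42

The H^1 norm (squared) on an interval (0, L) is
  ||u||_{H^1}^2 = ∫_0^L u(x)^2 dx + ∫_0^L u'(x)^2 dx.
Compute u'(x) = -12*x**3 - 6*x**2 + 4*x + 3.
Then u(x)^2 = 9*x**8 + 12*x**7 - 8*x**6 - 26*x**5 - 20*x**4 + 4*x**3 + 17*x**2 + 12*x + 4 and u'(x)^2 = 144*x**6 + 144*x**5 - 60*x**4 - 120*x**3 - 20*x**2 + 24*x + 9.
Integrate each monomial from 0 to 1 using ∫_0^1 c·x^n dx = c·1^(n+1)/(n+1):
  ∫_0^1 u(x)^2 dx = ∫_0^1 (9*x^8 + 12*x^7 - 8*x^6 - 26*x^5 - 20*x^4 + 4*x^3 + 17*x^2 + 12*x + 4) dx. Term by term:
    ∫_0^1 9*x^8 dx = 1;  ∫_0^1 12*x^7 dx = 3/2;  ∫_0^1 -8*x^6 dx = -8/7;
    ∫_0^1 -26*x^5 dx = -13/3;  ∫_0^1 -20*x^4 dx = -4;  ∫_0^1 4*x^3 dx = 1;
    ∫_0^1 17*x^2 dx = 17/3;  ∫_0^1 12*x dx = 6;  ∫_0^1 4 dx = 4.
  Sum: 1 + 3/2 − 8/7 − 13/3 − 4 + 1 + 17/3 + 6 + 4 = 407/42.
  ∫_0^1 u'(x)^2 dx = ∫_0^1 (144*x^6 + 144*x^5 - 60*x^4 - 120*x^3 - 20*x^2 + 24*x + 9) dx. Term by term:
    ∫_0^1 144*x^6 dx = 144/7;  ∫_0^1 144*x^5 dx = 24;  ∫_0^1 -60*x^4 dx = -12;
    ∫_0^1 -120*x^3 dx = -30;  ∫_0^1 -20*x^2 dx = -20/3;  ∫_0^1 24*x dx = 12;
    ∫_0^1 9 dx = 9.
  Sum: 144/7 + 24 − 12 − 30 − 20/3 + 12 + 9 = 355/21.
Adding: ||u||_{H^1}^2 = 407/42 + 355/21 = 1117/42.


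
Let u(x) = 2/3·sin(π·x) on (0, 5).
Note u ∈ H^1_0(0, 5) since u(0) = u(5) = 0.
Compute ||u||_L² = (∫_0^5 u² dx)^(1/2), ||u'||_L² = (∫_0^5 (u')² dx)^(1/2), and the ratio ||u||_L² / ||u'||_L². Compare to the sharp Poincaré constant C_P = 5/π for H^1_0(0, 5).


||u||_L² / ||u'||_L² = 1/π < C_P = 5/π.

u(x) = 2/3·sin(π·x), so u'(x) = 2*π*cos(π*x)/3.
Writing u(x) = A·sin(kπx/L) with A = 2/3 and k = 5, use ∫_0^L sin²(kπx/L) dx = L/2 and ∫_0^L cos²(kπx/L) dx = L/2.
u² = 4/9·sin²(π·x) and (u')² = 4*π^2/9·cos²(π·x), and each of sin², cos² integrates to L/2 = 5/2 over (0, 5).
∫_0^5 u² dx = 10/9, so ||u||_L² = sqrt(10)/3.
∫_0^5 (u')² dx = 10*π^2/9, so ||u'||_L² = sqrt(10)*π/3.
Ratio ||u||_L² / ||u'||_L² = 1/π.
Sharp Poincaré constant on H^1_0(0, 5) is C_P = L/π = 5/π, achieved by sin(π/5·x).
This is the k = 5 harmonic; the ratio L/(kπ) is strictly less than C_P = L/π, consistent with the sharp inequality ||u||_L² ≤ C_P ||u'||_L².


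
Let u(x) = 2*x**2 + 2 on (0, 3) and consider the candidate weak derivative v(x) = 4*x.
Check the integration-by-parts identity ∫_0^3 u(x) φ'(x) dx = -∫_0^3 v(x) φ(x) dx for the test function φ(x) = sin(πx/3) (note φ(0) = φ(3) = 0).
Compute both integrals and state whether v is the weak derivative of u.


LHS = -36/π, RHS = -36/π. Yes, v = u' weakly.

u(x) = 2*x**2 + 2, classical derivative u'(x) = 4*x.
φ(x) = sin(πx/3), so φ'(x) = π*cos(π*x/3)/3.
Note φ(0) = φ(3) = 0, so the boundary term u·φ vanishes.
LHS = ∫_0^3 u(x) φ'(x) dx = ∫_0^3 (2*π*x^2*cos(π*x/3)/3 + 2*π*cos(π*x/3)/3) dx. Term by term:
  ∫_0^3 2*π*cos(π*x/3)/3 dx = 0;  ∫_0^3 2*π*x^2*cos(π*x/3)/3 dx = -36/π.
Sum: 0 − 36/π = -36/π.
So LHS = -36/π.
∫_0^3 v(x) φ(x) dx = ∫_0^3 (4*x*sin(π*x/3)) dx. Term by term:
  ∫_0^3 4*x*sin(π*x/3) dx = 36/π.
So RHS = -∫_0^3 v(x) φ(x) dx = -36/π.
LHS = RHS, so the identity holds for this test φ.
Moreover u is smooth here and v(x) = u'(x) = 4*x pointwise, so the identity holds for every test function. Hence v is the weak derivative of u.


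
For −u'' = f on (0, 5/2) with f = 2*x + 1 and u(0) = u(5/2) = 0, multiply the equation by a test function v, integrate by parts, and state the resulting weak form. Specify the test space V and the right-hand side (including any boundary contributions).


V = H^1_0(0, 5/2) (so v(0) = v(5/2) = 0); weak form: ∫_0^5/2 u'v' dx = ∫_0^5/2 (2*x + 1) v dx for all v ∈ V.

Multiply both sides by a test function v and integrate from 0 to 5/2:
  ∫_0^5/2 −u''(x) v(x) dx = ∫_0^5/2 f(x) v(x) dx.
Integrate the LHS by parts once:
  ∫_0^5/2 −u'' v dx = −[u'(x) v(x)]_0^5/2 + ∫_0^5/2 u'(x) v'(x) dx.
Thus ∫_0^5/2 u'(x) v'(x) dx = ∫_0^5/2 f(x) v(x) dx + [u'(x) v(x)]_0^5/2.
Choose V so that boundary terms are either known or forced to vanish.
u is Dirichlet: u(0) = u(5/2) = 0. Let V = H^1_0(0, 5/2); then v(0) = v(5/2) = 0, and [u' v]_0^5/2 = 0.
Weak formulation: find u (satisfying any essential BC) such that ∫_0^5/2 u'(x) v'(x) dx = ∫_0^5/2 f v dx for all v ∈ V.
Substituting f(x) = 2*x + 1, the right-hand side is ∫_0^5/2 (2*x + 1) v dx.


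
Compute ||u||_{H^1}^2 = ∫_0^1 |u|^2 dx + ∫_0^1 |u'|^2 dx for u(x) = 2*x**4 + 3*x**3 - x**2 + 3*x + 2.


||u||_{H^1}^2 = 28508/315

The H^1 norm (squared) on an interval (0, L) is
  ||u||_{H^1}^2 = ∫_0^L u(x)^2 dx + ∫_0^L u'(x)^2 dx.
Compute u'(x) = 8*x**3 + 9*x**2 - 2*x + 3.
Then u(x)^2 = 4*x**8 + 12*x**7 + 5*x**6 + 6*x**5 + 27*x**4 + 6*x**3 + 5*x**2 + 12*x + 4 and u'(x)^2 = 64*x**6 + 144*x**5 + 49*x**4 + 12*x**3 + 58*x**2 - 12*x + 9.
Integrate each monomial from 0 to 1 using ∫_0^1 c·x^n dx = c·1^(n+1)/(n+1):
  ∫_0^1 u(x)^2 dx = ∫_0^1 (4*x^8 + 12*x^7 + 5*x^6 + 6*x^5 + 27*x^4 + 6*x^3 + 5*x^2 + 12*x + 4) dx. Term by term:
    ∫_0^1 4*x^8 dx = 4/9;  ∫_0^1 12*x^7 dx = 3/2;  ∫_0^1 5*x^6 dx = 5/7;
    ∫_0^1 6*x^5 dx = 1;  ∫_0^1 27*x^4 dx = 27/5;  ∫_0^1 6*x^3 dx = 3/2;
    ∫_0^1 5*x^2 dx = 5/3;  ∫_0^1 12*x dx = 6;  ∫_0^1 4 dx = 4.
  Sum: 4/9 + 3/2 + 5/7 + 1 + 27/5 + 3/2 + 5/3 + 6 + 4 = 7001/315.
  ∫_0^1 u'(x)^2 dx = ∫_0^1 (64*x^6 + 144*x^5 + 49*x^4 + 12*x^3 + 58*x^2 - 12*x + 9) dx. Term by term:
    ∫_0^1 64*x^6 dx = 64/7;  ∫_0^1 144*x^5 dx = 24;  ∫_0^1 49*x^4 dx = 49/5;
    ∫_0^1 12*x^3 dx = 3;  ∫_0^1 58*x^2 dx = 58/3;  ∫_0^1 -12*x dx = -6;
    ∫_0^1 9 dx = 9.
  Sum: 64/7 + 24 + 49/5 + 3 + 58/3 − 6 + 9 = 7169/105.
Adding: ||u||_{H^1}^2 = 7001/315 + 7169/105 = 28508/315.


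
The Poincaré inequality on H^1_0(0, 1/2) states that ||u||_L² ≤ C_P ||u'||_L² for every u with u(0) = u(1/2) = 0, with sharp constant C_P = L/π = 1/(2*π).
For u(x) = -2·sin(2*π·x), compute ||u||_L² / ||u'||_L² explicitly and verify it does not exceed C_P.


||u||_L² / ||u'||_L² = 1/(2*π) = C_P.

u(x) = -2·sin(2*π·x), so u'(x) = -4*π*cos(2*π*x).
Writing u(x) = A·sin(kπx/L) with A = -2 and k = 1, use ∫_0^L sin²(kπx/L) dx = L/2 and ∫_0^L cos²(kπx/L) dx = L/2.
u² = 4·sin²(2*π·x) and (u')² = 16*π^2·cos²(2*π·x), and each of sin², cos² integrates to L/2 = 1/4 over (0, 1/2).
∫_0^1/2 u² dx = 1, so ||u||_L² = 1.
∫_0^1/2 (u')² dx = 4*π^2, so ||u'||_L² = 2*π.
Ratio ||u||_L² / ||u'||_L² = 1/(2*π).
Sharp Poincaré constant on H^1_0(0, 1/2) is C_P = L/π = 1/(2*π), achieved by sin(2*π·x).
This is the k = 1 eigenfunction (up to amplitude), so the ratio equals the sharp Poincaré constant exactly.


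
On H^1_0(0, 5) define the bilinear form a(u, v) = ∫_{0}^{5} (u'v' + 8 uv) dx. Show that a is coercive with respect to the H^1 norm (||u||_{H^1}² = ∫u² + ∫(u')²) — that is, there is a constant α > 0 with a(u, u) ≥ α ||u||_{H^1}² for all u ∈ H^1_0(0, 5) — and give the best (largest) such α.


α = 1

Coercivity of a(·,·) on H^1_0(0, 5) means a(u, u) ≥ α ||u||_{H^1}² for every u ∈ H^1_0.
The interval has length L = 5, and Poincaré/coercivity depend only on L. Here a(u, u) = ∫(u')² + (8)·∫u².
Here c = 8 ≥ 1, so a(u,u) = ∫(u')² + c∫u² ≥ ∫(u')² + ∫u² = ||u||_{H^1}², i.e. α = 1 works. No larger α is possible: a(u,u) ≥ α||u||_{H^1}² means (1−α)∫(u')² ≥ (α−c)∫u², and for the modes u_n = sin(nπ(x−x₀)/L) (x₀ the left endpoint) one has ∫u_n²/∫(u_n')² = (L/(nπ))² → 0, so a(u_n,u_n)/||u_n||_{H^1}² → 1. Hence the optimal constant is α = 1.
Therefore α = 1.


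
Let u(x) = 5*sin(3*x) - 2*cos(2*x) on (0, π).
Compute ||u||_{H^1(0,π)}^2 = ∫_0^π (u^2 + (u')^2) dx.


||u||_{H^1(0,π)}^2 = -120 + 135*π

u'(x) = 4*sin(2*x) + 15*cos(3*x).
Expand u² and (u')² and integrate term by term on (0, π), using: for integers n ≥ 1, ∫_0^π sin²(nx) dx = ∫_0^π cos²(nx) dx = π/2; for n ≠ n', ∫_0^π sin(nx)sin(n'x) dx = ∫_0^π cos(nx)cos(n'x) dx = 0; and by product-to-sum, ∫_0^π sin(nx)cos(n'x) dx = ½∫_0^π [sin((n+n')x) + sin((n−n')x)] dx, which is 0 when n+n' is even and 2n/(n²−n'²) when n+n' is odd (it need not vanish on (0, π)).
  u² squared terms: (-2)²·∫cos(2x)² dx = 4·π/2 = 2*π;  (5)²·∫sin(3x)² dx = 25·π/2 = 25*π/2.
  u² cross terms: 2·(-2)·(5)·∫cos(2x)·sin(3x) dx = -20·(6/5) = -24.
  So ∫_0^π u² dx = 2*π + 25*π/2 − 24 = -24 + 29*π/2.
  (u')² squared terms: (4)²·∫sin(2x)² dx = 16·π/2 = 8*π;  (15)²·∫cos(3x)² dx = 225·π/2 = 225*π/2.
  (u')² cross terms: 2·(4)·(15)·∫sin(2x)·cos(3x) dx = 120·(-4/5) = -96.
  So ∫_0^π (u')² dx = 8*π + 225*π/2 − 96 = -96 + 241*π/2.
||u||_{H^1}^2 = (-24 + 29*π/2) + (-96 + 241*π/2) = -120 + 135*π.


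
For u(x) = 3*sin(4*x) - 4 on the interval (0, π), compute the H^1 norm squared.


||u||_{H^1(0,π)}^2 = 185*π/2

u'(x) = 12*cos(4*x).
Expand u² and (u')² and integrate term by term on (0, π), using: for integers n ≥ 1, ∫_0^π sin²(nx) dx = ∫_0^π cos²(nx) dx = π/2; for n ≠ n', ∫_0^π sin(nx)sin(n'x) dx = ∫_0^π cos(nx)cos(n'x) dx = 0; and by product-to-sum, ∫_0^π sin(nx)cos(n'x) dx = ½∫_0^π [sin((n+n')x) + sin((n−n')x)] dx, which is 0 when n+n' is even and 2n/(n²−n'²) when n+n' is odd (it need not vanish on (0, π)). For the constant mode: ∫_0^π 1 dx = π, ∫_0^π cos(nx) dx = 0, ∫_0^π sin(nx) dx = (1−(−1)^n)/n.
  u² squared terms: (-4)²·∫1 dx = 16·π = 16*π;  (3)²·∫sin(4x)² dx = 9·π/2 = 9*π/2.
  u² cross terms: 2·(-4)·(3)·∫1·sin(4x) dx = -24·(0) = 0.
  So ∫_0^π u² dx = 16*π + 9*π/2 + 0 = 41*π/2.
  (u')² squared terms: (12)²·∫cos(4x)² dx = 144·π/2 = 72*π.
  So ∫_0^π (u')² dx = 72*π.
||u||_{H^1}^2 = (41*π/2) + (72*π) = 185*π/2.


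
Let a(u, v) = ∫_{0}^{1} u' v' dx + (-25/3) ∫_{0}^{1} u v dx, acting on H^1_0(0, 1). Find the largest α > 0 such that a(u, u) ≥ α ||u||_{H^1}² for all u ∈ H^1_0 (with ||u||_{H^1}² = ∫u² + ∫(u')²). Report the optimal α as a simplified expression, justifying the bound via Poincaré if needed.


α = (-25/3 + π^2)/(1 + π^2)

Coercivity of a(·,·) on H^1_0(0, 1) means a(u, u) ≥ α ||u||_{H^1}² for every u ∈ H^1_0.
The interval has length L = 1, and Poincaré/coercivity depend only on L. Here a(u, u) = ∫(u')² + (-25/3)·∫u².
Here c = -25/3 < 0 with |c| < (π/L)² = π^2, so coercivity still holds. The condition a(u,u) ≥ α||u||_{H^1}² reads (1−α)∫(u')² ≥ (α−c)∫u². Any admissible α is ≤ 1 (rapidly oscillating u have ∫u²/∫(u')² → 0), and α = 1 would force 0 ≥ (1−c)∫u², impossible since c < 1; so 1−α > 0. By the sharp Poincaré inequality on H^1_0 of an interval of length L, ∫(u')² ≥ (π/L)²∫u² with equality for the first sine mode sin(π(x−x₀)/L) (x₀ the left endpoint), so the inequality holds for all u iff (1−α)(π/L)² ≥ α − c, i.e. α ≤ ((π/L)² + c)/((π/L)² + 1) = (1 + c(L/π)²)/(1 + (L/π)²). (Direct route, valid since c ≤ 0: Poincaré gives c∫u² ≥ c(L/π)²∫(u')², so a(u,u) ≥ (1 + c(L/π)²)∫(u')², while ||u||_{H^1}² ≤ (1 + (L/π)²)∫(u')²; dividing yields the same α.) With (π/L)² = π^2 and c = -25/3, the largest admissible constant is α = ((π/L)² + c)/((π/L)² + 1).
Simplifying, α = (-25/3 + π^2)/(1 + π^2).


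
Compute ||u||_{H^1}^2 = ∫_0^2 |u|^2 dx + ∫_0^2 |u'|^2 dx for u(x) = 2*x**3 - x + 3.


||u||_{H^1}^2 = 31984/105

The H^1 norm (squared) on an interval (0, L) is
  ||u||_{H^1}^2 = ∫_0^L u(x)^2 dx + ∫_0^L u'(x)^2 dx.
Compute u'(x) = 6*x**2 - 1.
Then u(x)^2 = 4*x**6 - 4*x**4 + 12*x**3 + x**2 - 6*x + 9 and u'(x)^2 = 36*x**4 - 12*x**2 + 1.
Integrate each monomial from 0 to 2 using ∫_0^2 c·x^n dx = c·2^(n+1)/(n+1):
  ∫_0^2 u(x)^2 dx = ∫_0^2 (4*x^6 - 4*x^4 + 12*x^3 + x^2 - 6*x + 9) dx. Term by term:
    ∫_0^2 4*x^6 dx = 512/7;  ∫_0^2 -4*x^4 dx = -128/5;  ∫_0^2 12*x^3 dx = 48;
    ∫_0^2 x^2 dx = 8/3;  ∫_0^2 -6*x dx = -12;  ∫_0^2 9 dx = 18.
  Sum: 512/7 − 128/5 + 48 + 8/3 − 12 + 18 = 10942/105.
  ∫_0^2 u'(x)^2 dx = ∫_0^2 (36*x^4 - 12*x^2 + 1) dx. Term by term:
    ∫_0^2 36*x^4 dx = 1152/5;  ∫_0^2 -12*x^2 dx = -32;  ∫_0^2 1 dx = 2.
  Sum: 1152/5 − 32 + 2 = 1002/5.
Adding: ||u||_{H^1}^2 = 10942/105 + 1002/5 = 31984/105.


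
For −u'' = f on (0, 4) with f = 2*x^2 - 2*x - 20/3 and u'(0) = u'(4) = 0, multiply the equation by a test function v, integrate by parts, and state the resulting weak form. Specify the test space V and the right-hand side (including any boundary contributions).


V = H^1(0, 4) (no boundary constraint on v; u is determined up to an additive constant); weak form: ∫_0^4 u'v' dx = ∫_0^4 (2*x^2 - 2*x - 20/3) v dx for all v ∈ V.

Multiply both sides by a test function v and integrate from 0 to 4:
  ∫_0^4 −u''(x) v(x) dx = ∫_0^4 f(x) v(x) dx.
Integrate the LHS by parts once:
  ∫_0^4 −u'' v dx = −[u'(x) v(x)]_0^4 + ∫_0^4 u'(x) v'(x) dx.
Thus ∫_0^4 u'(x) v'(x) dx = ∫_0^4 f(x) v(x) dx + [u'(x) v(x)]_0^4.
Choose V so that boundary terms are either known or forced to vanish.
u has homogeneous Neumann: u'(0) = u'(4) = 0. So [u' v]_0^4 = 0·v(4) − 0·v(0) = 0 for any v; take V = H^1(0, 4).
Weak formulation: find u (satisfying any essential BC) such that ∫_0^4 u'(x) v'(x) dx = ∫_0^4 f v dx for all v ∈ V (homogeneous Neumann, so boundary terms vanish).
Substituting f(x) = 2*x^2 - 2*x - 20/3, the right-hand side is ∫_0^4 (2*x^2 - 2*x - 20/3) v dx.
Compatibility check (pure Neumann): taking v ≡ 1 ∈ V gives 0 = ∫_0^4 f dx + (0) − (0), i.e. ∫_0^4 f dx must equal u'(0) − u'(4) = 0. Indeed ∫_0^4 (2*x^2 - 2*x - 20/3) dx = 0, so the data are compatible. The solution is then unique only up to an additive constant (fix it e.g. by requiring ∫_0^4 u dx = 0).


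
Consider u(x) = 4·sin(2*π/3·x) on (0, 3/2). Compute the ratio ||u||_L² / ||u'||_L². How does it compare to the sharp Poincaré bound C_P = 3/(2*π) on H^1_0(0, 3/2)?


||u||_L² / ||u'||_L² = 3/(2*π) = C_P.

u(x) = 4·sin(2*π/3·x), so u'(x) = 8*π*cos(2*π*x/3)/3.
Writing u(x) = A·sin(kπx/L) with A = 4 and k = 1, use ∫_0^L sin²(kπx/L) dx = L/2 and ∫_0^L cos²(kπx/L) dx = L/2.
u² = 16·sin²(2*π/3·x) and (u')² = 64*π^2/9·cos²(2*π/3·x), and each of sin², cos² integrates to L/2 = 3/4 over (0, 3/2).
∫_0^3/2 u² dx = 12, so ||u||_L² = 2*sqrt(3).
∫_0^3/2 (u')² dx = 16*π^2/3, so ||u'||_L² = 4*sqrt(3)*π/3.
Ratio ||u||_L² / ||u'||_L² = 3/(2*π).
Sharp Poincaré constant on H^1_0(0, 3/2) is C_P = L/π = 3/(2*π), achieved by sin(2*π/3·x).
This is the k = 1 eigenfunction (up to amplitude), so the ratio equals the sharp Poincaré constant exactly.


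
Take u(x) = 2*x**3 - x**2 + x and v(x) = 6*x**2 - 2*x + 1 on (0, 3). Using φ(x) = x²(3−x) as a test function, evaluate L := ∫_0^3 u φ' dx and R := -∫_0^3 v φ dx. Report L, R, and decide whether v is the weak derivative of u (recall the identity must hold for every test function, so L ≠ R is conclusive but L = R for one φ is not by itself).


LHS = -513/4, RHS = -513/4. Yes, v = u' weakly.

u(x) = 2*x**3 - x**2 + x, classical derivative u'(x) = 6*x**2 - 2*x + 1.
φ(x) = x²(3−x), so φ'(x) = 3*x*(2 - x).
Note φ(0) = φ(3) = 0, so the boundary term u·φ vanishes.
LHS = ∫_0^3 u(x) φ'(x) dx = ∫_0^3 (-6*x^5 + 15*x^4 - 9*x^3 + 6*x^2) dx. Term by term:
  ∫_0^3 -6*x^5 dx = -729;  ∫_0^3 15*x^4 dx = 729;  ∫_0^3 -9*x^3 dx = -729/4;
  ∫_0^3 6*x^2 dx = 54.
Sum: -729 + 729 − 729/4 + 54 = -513/4.
So LHS = -513/4.
∫_0^3 v(x) φ(x) dx = ∫_0^3 (-6*x^5 + 20*x^4 - 7*x^3 + 3*x^2) dx. Term by term:
  ∫_0^3 -6*x^5 dx = -729;  ∫_0^3 20*x^4 dx = 972;  ∫_0^3 -7*x^3 dx = -567/4;
  ∫_0^3 3*x^2 dx = 27.
Sum: -729 + 972 − 567/4 + 27 = 513/4.
So RHS = -∫_0^3 v(x) φ(x) dx = -513/4.
LHS = RHS, so the identity holds for this test φ.
Moreover u is smooth here and v(x) = u'(x) = 6*x**2 - 2*x + 1 pointwise, so the identity holds for every test function. Hence v is the weak derivative of u.


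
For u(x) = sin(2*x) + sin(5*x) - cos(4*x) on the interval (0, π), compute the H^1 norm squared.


||u||_{H^1(0,π)}^2 = -340/9 + 24*π

u'(x) = 4*sin(4*x) + 2*cos(2*x) + 5*cos(5*x).
Expand u² and (u')² and integrate term by term on (0, π), using: for integers n ≥ 1, ∫_0^π sin²(nx) dx = ∫_0^π cos²(nx) dx = π/2; for n ≠ n', ∫_0^π sin(nx)sin(n'x) dx = ∫_0^π cos(nx)cos(n'x) dx = 0; and by product-to-sum, ∫_0^π sin(nx)cos(n'x) dx = ½∫_0^π [sin((n+n')x) + sin((n−n')x)] dx, which is 0 when n+n' is even and 2n/(n²−n'²) when n+n' is odd (it need not vanish on (0, π)).
  u² squared terms: (-1)²·∫cos(4x)² dx = 1·π/2 = π/2;  (1)²·∫sin(2x)² dx = 1·π/2 = π/2;  (1)²·∫sin(5x)² dx = 1·π/2 = π/2.
  u² cross terms: 2·(-1)·(1)·∫cos(4x)·sin(2x) dx = -2·(0) = 0;  2·(-1)·(1)·∫cos(4x)·sin(5x) dx = -2·(10/9) = -20/9;  2·(1)·(1)·∫sin(2x)·sin(5x) dx = 2·(0) = 0.
  So ∫_0^π u² dx = π/2 + π/2 + π/2 + 0 − 20/9 + 0 = -20/9 + 3*π/2.
  (u')² squared terms: (2)²·∫cos(2x)² dx = 4·π/2 = 2*π;  (4)²·∫sin(4x)² dx = 16·π/2 = 8*π;  (5)²·∫cos(5x)² dx = 25·π/2 = 25*π/2.
  (u')² cross terms: 2·(2)·(4)·∫cos(2x)·sin(4x) dx = 16·(0) = 0;  2·(2)·(5)·∫cos(2x)·cos(5x) dx = 20·(0) = 0;  2·(4)·(5)·∫sin(4x)·cos(5x) dx = 40·(-8/9) = -320/9.
  So ∫_0^π (u')² dx = 2*π + 8*π + 25*π/2 + 0 + 0 − 320/9 = -320/9 + 45*π/2.
||u||_{H^1}^2 = (-20/9 + 3*π/2) + (-320/9 + 45*π/2) = -340/9 + 24*π.


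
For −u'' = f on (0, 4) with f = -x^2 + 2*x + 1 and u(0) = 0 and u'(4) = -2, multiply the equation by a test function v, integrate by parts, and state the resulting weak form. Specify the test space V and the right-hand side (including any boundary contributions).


V = {v ∈ H^1(0, 4) : v(0) = 0} (test functions vanish at x = 0 where u is specified); weak form: ∫_0^4 u'v' dx = ∫_0^4 (-x^2 + 2*x + 1) v dx − 2·v(4) for all v ∈ V.

Multiply both sides by a test function v and integrate from 0 to 4:
  ∫_0^4 −u''(x) v(x) dx = ∫_0^4 f(x) v(x) dx.
Integrate the LHS by parts once:
  ∫_0^4 −u'' v dx = −[u'(x) v(x)]_0^4 + ∫_0^4 u'(x) v'(x) dx.
Thus ∫_0^4 u'(x) v'(x) dx = ∫_0^4 f(x) v(x) dx + [u'(x) v(x)]_0^4.
Choose V so that boundary terms are either known or forced to vanish.
Mixed BC: u(0) = 0 (Dirichlet) and u'(4) = -2 (Neumann). Define V = {v ∈ H^1(0, 4) : v(0) = 0}. Then [u' v]_0^4 = u'(4)·v(4) − u'(0)·0 = − 2·v(4).
Weak formulation: find u (satisfying any essential BC) such that ∫_0^4 u'(x) v'(x) dx = ∫_0^4 f v dx − 2·v(4) for all v ∈ V (Dirichlet at 0 absorbed into V; Neumann datum at x = 4 contributes the boundary term).
Substituting f(x) = -x^2 + 2*x + 1, the right-hand side is ∫_0^4 (-x^2 + 2*x + 1) v dx − 2·v(4).


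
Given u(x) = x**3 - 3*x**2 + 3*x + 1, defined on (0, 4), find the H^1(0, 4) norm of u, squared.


||u||_{H^1}^2 = 29672/35

The H^1 norm (squared) on an interval (0, L) is
  ||u||_{H^1}^2 = ∫_0^L u(x)^2 dx + ∫_0^L u'(x)^2 dx.
Compute u'(x) = 3*x**2 - 6*x + 3.
Then u(x)^2 = x**6 - 6*x**5 + 15*x**4 - 16*x**3 + 3*x**2 + 6*x + 1 and u'(x)^2 = 9*x**4 - 36*x**3 + 54*x**2 - 36*x + 9.
Integrate each monomial from 0 to 4 using ∫_0^4 c·x^n dx = c·4^(n+1)/(n+1):
  ∫_0^4 u(x)^2 dx = ∫_0^4 (x^6 - 6*x^5 + 15*x^4 - 16*x^3 + 3*x^2 + 6*x + 1) dx. Term by term:
    ∫_0^4 x^6 dx = 16384/7;  ∫_0^4 -6*x^5 dx = -4096;  ∫_0^4 15*x^4 dx = 3072;
    ∫_0^4 -16*x^3 dx = -1024;  ∫_0^4 3*x^2 dx = 64;  ∫_0^4 6*x dx = 48;
    ∫_0^4 1 dx = 4.
  Sum: 16384/7 − 4096 + 3072 − 1024 + 64 + 48 + 4 = 2860/7.
  ∫_0^4 u'(x)^2 dx = ∫_0^4 (9*x^4 - 36*x^3 + 54*x^2 - 36*x + 9) dx. Term by term:
    ∫_0^4 9*x^4 dx = 9216/5;  ∫_0^4 -36*x^3 dx = -2304;  ∫_0^4 54*x^2 dx = 1152;
    ∫_0^4 -36*x dx = -288;  ∫_0^4 9 dx = 36.
  Sum: 9216/5 − 2304 + 1152 − 288 + 36 = 2196/5.
Adding: ||u||_{H^1}^2 = 2860/7 + 2196/5 = 29672/35.


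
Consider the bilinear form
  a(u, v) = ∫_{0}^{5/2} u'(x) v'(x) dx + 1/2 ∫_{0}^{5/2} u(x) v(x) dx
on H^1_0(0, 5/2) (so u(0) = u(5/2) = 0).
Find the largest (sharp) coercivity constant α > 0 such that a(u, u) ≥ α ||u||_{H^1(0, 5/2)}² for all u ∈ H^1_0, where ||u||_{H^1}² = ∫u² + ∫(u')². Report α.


α = (25 + 8*π^2)/(2*(25 + 4*π^2))

Coercivity of a(·,·) on H^1_0(0, 5/2) means a(u, u) ≥ α ||u||_{H^1}² for every u ∈ H^1_0.
The interval has length L = 5/2, and Poincaré/coercivity depend only on L. Here a(u, u) = ∫(u')² + (1/2)·∫u².
Here 0 < c = 1/2 < 1. The condition a(u,u) ≥ α||u||_{H^1}² reads (1−α)∫(u')² ≥ (α−c)∫u². Any admissible α is ≤ 1 (rapidly oscillating u have ∫u²/∫(u')² → 0), and α = 1 would force 0 ≥ (1−c)∫u², impossible since c < 1; so 1−α > 0. By the sharp Poincaré inequality on H^1_0 of an interval of length L, ∫(u')² ≥ (π/L)²∫u² with equality for the first sine mode sin(π(x−x₀)/L) (x₀ the left endpoint), so the inequality holds for all u iff (1−α)(π/L)² ≥ α − c, i.e. α ≤ ((π/L)² + c)/((π/L)² + 1) = (1 + c(L/π)²)/(1 + (L/π)²). With (π/L)² = 4*π^2/25 and c = 1/2, the largest admissible constant is α = ((π/L)² + c)/((π/L)² + 1).
Simplifying, α = (25 + 8*π^2)/(2*(25 + 4*π^2)).


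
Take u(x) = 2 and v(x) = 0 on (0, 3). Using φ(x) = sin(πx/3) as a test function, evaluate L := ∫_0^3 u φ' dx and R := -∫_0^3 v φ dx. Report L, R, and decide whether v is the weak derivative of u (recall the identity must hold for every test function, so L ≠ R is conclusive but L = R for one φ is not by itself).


LHS = 0, RHS = 0. Yes, v = u' weakly.

u(x) = 2, classical derivative u'(x) = 0.
φ(x) = sin(πx/3), so φ'(x) = π*cos(π*x/3)/3.
Note φ(0) = φ(3) = 0, so the boundary term u·φ vanishes.
LHS = ∫_0^3 u(x) φ'(x) dx = ∫_0^3 (2*π*cos(π*x/3)/3) dx. Term by term:
  ∫_0^3 2*π*cos(π*x/3)/3 dx = 0.
So LHS = 0.
∫_0^3 v(x) φ(x) dx = ∫_0^3 (0) dx. Term by term:
  ∫_0^3 0 dx = 0.
So RHS = -∫_0^3 v(x) φ(x) dx = 0.
LHS = RHS, so the identity holds for this test φ.
Moreover u is smooth here and v(x) = u'(x) = 0 pointwise, so the identity holds for every test function. Hence v is the weak derivative of u.


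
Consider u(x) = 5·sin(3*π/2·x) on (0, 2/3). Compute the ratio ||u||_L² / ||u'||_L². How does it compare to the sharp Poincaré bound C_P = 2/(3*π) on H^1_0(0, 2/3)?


||u||_L² / ||u'||_L² = 2/(3*π) = C_P.

u(x) = 5·sin(3*π/2·x), so u'(x) = 15*π*cos(3*π*x/2)/2.
Writing u(x) = A·sin(kπx/L) with A = 5 and k = 1, use ∫_0^L sin²(kπx/L) dx = L/2 and ∫_0^L cos²(kπx/L) dx = L/2.
u² = 25·sin²(3*π/2·x) and (u')² = 225*π^2/4·cos²(3*π/2·x), and each of sin², cos² integrates to L/2 = 1/3 over (0, 2/3).
∫_0^2/3 u² dx = 25/3, so ||u||_L² = 5*sqrt(3)/3.
∫_0^2/3 (u')² dx = 75*π^2/4, so ||u'||_L² = 5*sqrt(3)*π/2.
Ratio ||u||_L² / ||u'||_L² = 2/(3*π).
Sharp Poincaré constant on H^1_0(0, 2/3) is C_P = L/π = 2/(3*π), achieved by sin(3*π/2·x).
This is the k = 1 eigenfunction (up to amplitude), so the ratio equals the sharp Poincaré constant exactly.


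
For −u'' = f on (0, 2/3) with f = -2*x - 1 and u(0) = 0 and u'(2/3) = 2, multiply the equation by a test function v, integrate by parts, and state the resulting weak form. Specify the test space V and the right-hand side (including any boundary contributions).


V = {v ∈ H^1(0, 2/3) : v(0) = 0} (test functions vanish at x = 0 where u is specified); weak form: ∫_0^2/3 u'v' dx = ∫_0^2/3 (-2*x - 1) v dx + 2·v(2/3) for all v ∈ V.

Multiply both sides by a test function v and integrate from 0 to 2/3:
  ∫_0^2/3 −u''(x) v(x) dx = ∫_0^2/3 f(x) v(x) dx.
Integrate the LHS by parts once:
  ∫_0^2/3 −u'' v dx = −[u'(x) v(x)]_0^2/3 + ∫_0^2/3 u'(x) v'(x) dx.
Thus ∫_0^2/3 u'(x) v'(x) dx = ∫_0^2/3 f(x) v(x) dx + [u'(x) v(x)]_0^2/3.
Choose V so that boundary terms are either known or forced to vanish.
Mixed BC: u(0) = 0 (Dirichlet) and u'(2/3) = 2 (Neumann). Define V = {v ∈ H^1(0, 2/3) : v(0) = 0}. Then [u' v]_0^2/3 = u'(2/3)·v(2/3) − u'(0)·0 = 2·v(2/3).
Weak formulation: find u (satisfying any essential BC) such that ∫_0^2/3 u'(x) v'(x) dx = ∫_0^2/3 f v dx + 2·v(2/3) for all v ∈ V (Dirichlet at 0 absorbed into V; Neumann datum at x = 2/3 contributes the boundary term).
Substituting f(x) = -2*x - 1, the right-hand side is ∫_0^2/3 (-2*x - 1) v dx + 2·v(2/3).


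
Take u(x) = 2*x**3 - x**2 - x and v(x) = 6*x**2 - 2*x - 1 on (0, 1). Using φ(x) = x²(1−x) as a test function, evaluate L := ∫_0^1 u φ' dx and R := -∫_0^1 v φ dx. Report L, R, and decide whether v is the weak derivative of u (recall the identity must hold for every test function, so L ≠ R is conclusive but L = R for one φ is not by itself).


LHS = -1/60, RHS = -1/60. Yes, v = u' weakly.

u(x) = 2*x**3 - x**2 - x, classical derivative u'(x) = 6*x**2 - 2*x - 1.
φ(x) = x²(1−x), so φ'(x) = x*(2 - 3*x).
Note φ(0) = φ(1) = 0, so the boundary term u·φ vanishes.
LHS = ∫_0^1 u(x) φ'(x) dx = ∫_0^1 (-6*x^5 + 7*x^4 + x^3 - 2*x^2) dx. Term by term:
  ∫_0^1 -6*x^5 dx = -1;  ∫_0^1 7*x^4 dx = 7/5;  ∫_0^1 x^3 dx = 1/4;
  ∫_0^1 -2*x^2 dx = -2/3.
Sum: -1 + 7/5 + 1/4 − 2/3 = -1/60.
So LHS = -1/60.
∫_0^1 v(x) φ(x) dx = ∫_0^1 (-6*x^5 + 8*x^4 - x^3 - x^2) dx. Term by term:
  ∫_0^1 -6*x^5 dx = -1;  ∫_0^1 8*x^4 dx = 8/5;  ∫_0^1 -x^3 dx = -1/4;
  ∫_0^1 -x^2 dx = -1/3.
Sum: -1 + 8/5 − 1/4 − 1/3 = 1/60.
So RHS = -∫_0^1 v(x) φ(x) dx = -1/60.
LHS = RHS, so the identity holds for this test φ.
Moreover u is smooth here and v(x) = u'(x) = 6*x**2 - 2*x - 1 pointwise, so the identity holds for every test function. Hence v is the weak derivative of u.


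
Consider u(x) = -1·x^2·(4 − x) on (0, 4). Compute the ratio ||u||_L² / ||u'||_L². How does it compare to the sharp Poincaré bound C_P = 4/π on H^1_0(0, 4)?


||u||_L² / ||u'||_L² = 2*sqrt(14)/7 < C_P = 4/π.

u(x) = -1·x^2·(4 − x), so u'(x) = x*(3*x - 8).
u(x) = -1·x^2·(4 − x) vanishes at x = 0 and x = 4, so u ∈ H^1_0(0, 4). Differentiate via the product rule and integrate the resulting polynomials term by term.
  ∫_0^4 u² dx = ∫_0^4 (x^6 - 8*x^5 + 16*x^4) dx. Term by term:
    ∫_0^4 x^6 dx = 16384/7;  ∫_0^4 -8*x^5 dx = -16384/3;  ∫_0^4 16*x^4 dx = 16384/5.
  Sum: 16384/7 − 16384/3 + 16384/5 = 16384/105.
  ∫_0^4 (u')² dx = ∫_0^4 (9*x^4 - 48*x^3 + 64*x^2) dx. Term by term:
    ∫_0^4 9*x^4 dx = 9216/5;  ∫_0^4 -48*x^3 dx = -3072;  ∫_0^4 64*x^2 dx = 4096/3.
  Sum: 9216/5 − 3072 + 4096/3 = 2048/15.
∫_0^4 u² dx = 16384/105, so ||u||_L² = 128*sqrt(105)/105.
∫_0^4 (u')² dx = 2048/15, so ||u'||_L² = 32*sqrt(30)/15.
Ratio ||u||_L² / ||u'||_L² = 2*sqrt(14)/7.
Sharp Poincaré constant on H^1_0(0, 4) is C_P = L/π = 4/π, achieved by sin(π/4·x).
A polynomial bump cannot attain the sharp Poincaré constant (only the first sine eigenfunction does), so the ratio is strictly less than C_P, consistent with ||u||_L² ≤ C_P ||u'||_L².


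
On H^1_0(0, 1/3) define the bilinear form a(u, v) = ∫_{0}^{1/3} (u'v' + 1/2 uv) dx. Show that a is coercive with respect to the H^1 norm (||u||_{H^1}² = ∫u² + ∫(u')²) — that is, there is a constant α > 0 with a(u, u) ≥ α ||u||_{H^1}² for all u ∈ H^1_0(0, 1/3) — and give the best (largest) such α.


α = (1 + 18*π^2)/(2*(1 + 9*π^2))

Coercivity of a(·,·) on H^1_0(0, 1/3) means a(u, u) ≥ α ||u||_{H^1}² for every u ∈ H^1_0.
The interval has length L = 1/3, and Poincaré/coercivity depend only on L. Here a(u, u) = ∫(u')² + (1/2)·∫u².
Here 0 < c = 1/2 < 1. The condition a(u,u) ≥ α||u||_{H^1}² reads (1−α)∫(u')² ≥ (α−c)∫u². Any admissible α is ≤ 1 (rapidly oscillating u have ∫u²/∫(u')² → 0), and α = 1 would force 0 ≥ (1−c)∫u², impossible since c < 1; so 1−α > 0. By the sharp Poincaré inequality on H^1_0 of an interval of length L, ∫(u')² ≥ (π/L)²∫u² with equality for the first sine mode sin(π(x−x₀)/L) (x₀ the left endpoint), so the inequality holds for all u iff (1−α)(π/L)² ≥ α − c, i.e. α ≤ ((π/L)² + c)/((π/L)² + 1) = (1 + c(L/π)²)/(1 + (L/π)²). With (π/L)² = 9*π^2 and c = 1/2, the largest admissible constant is α = ((π/L)² + c)/((π/L)² + 1).
Simplifying, α = (1 + 18*π^2)/(2*(1 + 9*π^2)).


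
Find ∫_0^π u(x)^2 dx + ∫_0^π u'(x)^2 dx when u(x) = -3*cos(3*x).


||u||_{H^1(0,π)}^2 = 45*π

u'(x) = 9*sin(3*x).
Expand u² and (u')² and integrate term by term on (0, π), using: for integers n ≥ 1, ∫_0^π sin²(nx) dx = ∫_0^π cos²(nx) dx = π/2; for n ≠ n', ∫_0^π sin(nx)sin(n'x) dx = ∫_0^π cos(nx)cos(n'x) dx = 0; and by product-to-sum, ∫_0^π sin(nx)cos(n'x) dx = ½∫_0^π [sin((n+n')x) + sin((n−n')x)] dx, which is 0 when n+n' is even and 2n/(n²−n'²) when n+n' is odd (it need not vanish on (0, π)).
  u² squared terms: (-3)²·∫cos(3x)² dx = 9·π/2 = 9*π/2.
  So ∫_0^π u² dx = 9*π/2.
  (u')² squared terms: (9)²·∫sin(3x)² dx = 81·π/2 = 81*π/2.
  So ∫_0^π (u')² dx = 81*π/2.
||u||_{H^1}^2 = (9*π/2) + (81*π/2) = 45*π.


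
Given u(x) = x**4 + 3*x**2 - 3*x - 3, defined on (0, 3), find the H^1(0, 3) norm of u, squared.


||u||_{H^1}^2 = 712287/70

The H^1 norm (squared) on an interval (0, L) is
  ||u||_{H^1}^2 = ∫_0^L u(x)^2 dx + ∫_0^L u'(x)^2 dx.
Compute u'(x) = 4*x**3 + 6*x - 3.
Then u(x)^2 = x**8 + 6*x**6 - 6*x**5 + 3*x**4 - 18*x**3 - 9*x**2 + 18*x + 9 and u'(x)^2 = 16*x**6 + 48*x**4 - 24*x**3 + 36*x**2 - 36*x + 9.
Integrate each monomial from 0 to 3 using ∫_0^3 c·x^n dx = c·3^(n+1)/(n+1):
  ∫_0^3 u(x)^2 dx = ∫_0^3 (x^8 + 6*x^6 - 6*x^5 + 3*x^4 - 18*x^3 - 9*x^2 + 18*x + 9) dx. Term by term:
    ∫_0^3 x^8 dx = 2187;  ∫_0^3 6*x^6 dx = 13122/7;  ∫_0^3 -6*x^5 dx = -729;
    ∫_0^3 3*x^4 dx = 729/5;  ∫_0^3 -18*x^3 dx = -729/2;  ∫_0^3 -9*x^2 dx = -81;
    ∫_0^3 18*x dx = 81;  ∫_0^3 9 dx = 27.
  Sum: 2187 + 13122/7 − 729 + 729/5 − 729/2 − 81 + 81 + 27 = 219861/70.
  ∫_0^3 u'(x)^2 dx = ∫_0^3 (16*x^6 + 48*x^4 - 24*x^3 + 36*x^2 - 36*x + 9) dx. Term by term:
    ∫_0^3 16*x^6 dx = 34992/7;  ∫_0^3 48*x^4 dx = 11664/5;  ∫_0^3 -24*x^3 dx = -486;
    ∫_0^3 36*x^2 dx = 324;  ∫_0^3 -36*x dx = -162;  ∫_0^3 9 dx = 27.
  Sum: 34992/7 + 11664/5 − 486 + 324 − 162 + 27 = 246213/35.
Adding: ||u||_{H^1}^2 = 219861/70 + 246213/35 = 712287/70.


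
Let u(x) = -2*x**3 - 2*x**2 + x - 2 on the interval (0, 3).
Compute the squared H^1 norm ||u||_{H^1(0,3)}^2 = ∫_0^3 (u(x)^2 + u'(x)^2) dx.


||u||_{H^1}^2 = 178581/35

The H^1 norm (squared) on an interval (0, L) is
  ||u||_{H^1}^2 = ∫_0^L u(x)^2 dx + ∫_0^L u'(x)^2 dx.
Compute u'(x) = -6*x**2 - 4*x + 1.
Then u(x)^2 = 4*x**6 + 8*x**5 + 4*x**3 + 9*x**2 - 4*x + 4 and u'(x)^2 = 36*x**4 + 48*x**3 + 4*x**2 - 8*x + 1.
Integrate each monomial from 0 to 3 using ∫_0^3 c·x^n dx = c·3^(n+1)/(n+1):
  ∫_0^3 u(x)^2 dx = ∫_0^3 (4*x^6 + 8*x^5 + 4*x^3 + 9*x^2 - 4*x + 4) dx. Term by term:
    ∫_0^3 4*x^6 dx = 8748/7;  ∫_0^3 8*x^5 dx = 972;  ∫_0^3 4*x^3 dx = 81;
    ∫_0^3 9*x^2 dx = 81;  ∫_0^3 -4*x dx = -18;  ∫_0^3 4 dx = 12.
  Sum: 8748/7 + 972 + 81 + 81 − 18 + 12 = 16644/7.
  ∫_0^3 u'(x)^2 dx = ∫_0^3 (36*x^4 + 48*x^3 + 4*x^2 - 8*x + 1) dx. Term by term:
    ∫_0^3 36*x^4 dx = 8748/5;  ∫_0^3 48*x^3 dx = 972;  ∫_0^3 4*x^2 dx = 36;
    ∫_0^3 -8*x dx = -36;  ∫_0^3 1 dx = 3.
  Sum: 8748/5 + 972 + 36 − 36 + 3 = 13623/5.
Adding: ||u||_{H^1}^2 = 16644/7 + 13623/5 = 178581/35.
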